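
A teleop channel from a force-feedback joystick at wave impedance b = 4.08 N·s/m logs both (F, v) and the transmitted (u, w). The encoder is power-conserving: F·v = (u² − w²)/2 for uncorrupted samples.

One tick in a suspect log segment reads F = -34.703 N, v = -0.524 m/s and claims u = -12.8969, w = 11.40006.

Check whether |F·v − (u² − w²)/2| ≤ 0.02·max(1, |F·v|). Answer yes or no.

yes

F·v = (-34.703)×(-0.524) = 18.1844 W.
(u² − w²)/2 = (166.3300 − 129.9614)/2 = 18.1843 W.
|Δ| = 0.0000;  2% of max(1, |F·v|) = 0.3637.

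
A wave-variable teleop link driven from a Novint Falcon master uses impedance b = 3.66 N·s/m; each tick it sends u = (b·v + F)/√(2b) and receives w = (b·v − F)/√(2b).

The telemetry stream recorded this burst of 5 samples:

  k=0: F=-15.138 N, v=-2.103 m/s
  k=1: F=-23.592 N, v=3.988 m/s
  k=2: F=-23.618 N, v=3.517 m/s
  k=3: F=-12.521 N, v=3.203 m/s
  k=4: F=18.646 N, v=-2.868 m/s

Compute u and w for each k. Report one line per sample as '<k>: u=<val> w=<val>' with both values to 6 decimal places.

0: u=-8.440051 w=2.750280
1: u=-3.324988 w=14.114721
2: u=-3.971755 w=13.487173
3: u=-0.294957 w=8.960833
4: u=3.012001 w=-10.771518

k=0: b·v=3.66×(-2.103)=-7.696980; √(2b)=2.705550; u=(-7.696980+(-15.138))/2.705550=-8.440051, w=(-7.696980−(-15.138))/2.705550=2.750280
k=1: b·v=3.66×3.988=14.596080; √(2b)=2.705550; u=(14.596080+(-23.592))/2.705550=-3.324988, w=(14.596080−(-23.592))/2.705550=14.114721
k=2: b·v=3.66×3.517=12.872220; √(2b)=2.705550; u=(12.872220+(-23.618))/2.705550=-3.971755, w=(12.872220−(-23.618))/2.705550=13.487173
k=3: b·v=3.66×3.203=11.722980; √(2b)=2.705550; u=(11.722980+(-12.521))/2.705550=-0.294957, w=(11.722980−(-12.521))/2.705550=8.960833
k=4: b·v=3.66×(-2.868)=-10.496880; √(2b)=2.705550; u=(-10.496880+18.646)/2.705550=3.012001, w=(-10.496880−18.646)/2.705550=-10.771518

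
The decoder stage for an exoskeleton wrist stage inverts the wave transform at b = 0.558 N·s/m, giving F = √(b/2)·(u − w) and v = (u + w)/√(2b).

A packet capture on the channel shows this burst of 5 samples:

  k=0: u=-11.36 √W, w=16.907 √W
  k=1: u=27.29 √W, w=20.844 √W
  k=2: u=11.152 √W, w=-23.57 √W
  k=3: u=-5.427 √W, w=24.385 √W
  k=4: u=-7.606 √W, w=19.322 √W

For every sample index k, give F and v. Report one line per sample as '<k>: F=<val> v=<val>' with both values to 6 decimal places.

0: F=-14.930757 v=5.250807
1: F=3.404806 v=45.563792
2: F=18.340317 v=-11.754917
3: F=-15.746833 v=17.945701
4: F=-14.223491 v=11.090401

k=0: u−w=-28.267000, u+w=5.547000; √(b/2)=0.528205, √(2b)=1.056409; F=0.528205×(-28.267)=-14.930757, v=5.547000/1.056409=5.250807
k=1: u−w=6.446000, u+w=48.134000; √(b/2)=0.528205, √(2b)=1.056409; F=0.528205×6.446=3.404806, v=48.134000/1.056409=45.563792
k=2: u−w=34.722000, u+w=-12.418000; √(b/2)=0.528205, √(2b)=1.056409; F=0.528205×34.722=18.340317, v=-12.418000/1.056409=-11.754917
k=3: u−w=-29.812000, u+w=18.958000; √(b/2)=0.528205, √(2b)=1.056409; F=0.528205×(-29.812)=-15.746833, v=18.958000/1.056409=17.945701
k=4: u−w=-26.928000, u+w=11.716000; √(b/2)=0.528205, √(2b)=1.056409; F=0.528205×(-26.928)=-14.223491, v=11.716000/1.056409=11.090401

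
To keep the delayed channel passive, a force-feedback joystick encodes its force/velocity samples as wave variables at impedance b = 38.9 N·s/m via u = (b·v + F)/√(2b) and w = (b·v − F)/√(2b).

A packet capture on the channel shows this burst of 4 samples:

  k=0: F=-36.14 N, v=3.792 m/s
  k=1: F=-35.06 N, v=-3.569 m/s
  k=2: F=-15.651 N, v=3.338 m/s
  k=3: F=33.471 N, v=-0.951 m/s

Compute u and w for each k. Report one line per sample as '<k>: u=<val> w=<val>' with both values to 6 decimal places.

k=0: b·v=38.9×3.792=147.508800; √(2b)=8.820431; u=(147.508800+(-36.14))/8.820431=12.626231, w=(147.508800−(-36.14))/8.820431=20.820842
k=1: b·v=38.9×(-3.569)=-138.834100; √(2b)=8.820431; u=(-138.834100+(-35.06))/8.820431=-19.714921, w=(-138.834100−(-35.06))/8.820431=-11.765196
k=2: b·v=38.9×3.338=129.848200; √(2b)=8.820431; u=(129.848200+(-15.651))/8.820431=12.946896, w=(129.848200−(-15.651))/8.820431=16.495702
k=3: b·v=38.9×(-0.951)=-36.993900; √(2b)=8.820431; u=(-36.993900+33.471)/8.820431=-0.399402, w=(-36.993900−33.471)/8.820431=-7.988827

0: u=12.626231 w=20.820842
1: u=-19.714921 w=-11.765196
2: u=12.946896 w=16.495702
3: u=-0.399402 w=-7.988827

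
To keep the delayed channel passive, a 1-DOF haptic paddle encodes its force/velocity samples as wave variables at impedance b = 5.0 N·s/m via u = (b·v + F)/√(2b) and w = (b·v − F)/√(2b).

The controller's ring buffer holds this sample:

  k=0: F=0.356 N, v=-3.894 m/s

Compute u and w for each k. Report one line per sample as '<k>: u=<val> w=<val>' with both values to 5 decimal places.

k=0: b·v=5.0×(-3.894)=-19.47000; √(2b)=3.16228; u=(-19.47000+0.356)/3.16228=-6.04438, w=(-19.47000−0.356)/3.16228=-6.26953

0: u=-6.04438 w=-6.26953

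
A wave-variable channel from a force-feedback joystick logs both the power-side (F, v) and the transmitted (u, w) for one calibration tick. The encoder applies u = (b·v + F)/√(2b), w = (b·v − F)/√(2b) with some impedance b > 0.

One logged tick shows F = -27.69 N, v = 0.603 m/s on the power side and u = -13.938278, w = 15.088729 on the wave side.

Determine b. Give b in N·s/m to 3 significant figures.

u + w = 1.150451;  u + w = √(2b)·v, so √(2b) = 1.150451/0.603 = 1.907879.
b = (√(2b))²/2 = 3.640002/2 = 1.820001.
(Check via u − w = 2F/√(2b): u − w = -29.027007, 2F/√(2b) = -29.026999.)

b = 1.82 N·s/m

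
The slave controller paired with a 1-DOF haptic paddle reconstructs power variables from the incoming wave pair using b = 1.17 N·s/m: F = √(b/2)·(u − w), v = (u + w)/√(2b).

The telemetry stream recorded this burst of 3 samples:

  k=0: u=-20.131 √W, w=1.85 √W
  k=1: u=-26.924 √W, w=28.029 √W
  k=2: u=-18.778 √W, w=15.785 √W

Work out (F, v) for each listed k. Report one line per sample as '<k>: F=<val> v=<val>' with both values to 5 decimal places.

0: F=-16.81223 v=-11.95066
1: F=-42.03096 v=0.72236
2: F=-26.43561 v=-1.95659

k=0: u−w=-21.98100, u+w=-18.28100; √(b/2)=0.76485, √(2b)=1.52971; F=0.76485×(-21.981)=-16.81223, v=-18.28100/1.52971=-11.95066
k=1: u−w=-54.95300, u+w=1.10500; √(b/2)=0.76485, √(2b)=1.52971; F=0.76485×(-54.953)=-42.03096, v=1.10500/1.52971=0.72236
k=2: u−w=-34.56300, u+w=-2.99300; √(b/2)=0.76485, √(2b)=1.52971; F=0.76485×(-34.563)=-26.43561, v=-2.99300/1.52971=-1.95659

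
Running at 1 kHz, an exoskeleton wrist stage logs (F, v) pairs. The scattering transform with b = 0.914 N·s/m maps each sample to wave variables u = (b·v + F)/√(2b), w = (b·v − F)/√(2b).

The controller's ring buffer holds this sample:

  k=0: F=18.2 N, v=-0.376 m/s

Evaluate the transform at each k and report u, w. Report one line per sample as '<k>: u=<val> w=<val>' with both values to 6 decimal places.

k=0: b·v=0.914×(-0.376)=-0.343664; √(2b)=1.352036; u=(-0.343664+18.2)/1.352036=13.207002, w=(-0.343664−18.2)/1.352036=-13.715368

0: u=13.207002 w=-13.715368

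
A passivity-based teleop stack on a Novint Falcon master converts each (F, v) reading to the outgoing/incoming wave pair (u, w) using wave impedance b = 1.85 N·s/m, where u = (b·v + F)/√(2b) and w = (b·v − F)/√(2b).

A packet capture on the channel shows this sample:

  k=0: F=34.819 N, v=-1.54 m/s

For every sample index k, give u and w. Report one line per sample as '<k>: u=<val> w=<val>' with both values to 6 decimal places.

k=0: b·v=1.85×(-1.54)=-2.849000; √(2b)=1.923538; u=(-2.849000+34.819)/1.923538=16.620412, w=(-2.849000−34.819)/1.923538=-19.582661

0: u=16.620412 w=-19.582661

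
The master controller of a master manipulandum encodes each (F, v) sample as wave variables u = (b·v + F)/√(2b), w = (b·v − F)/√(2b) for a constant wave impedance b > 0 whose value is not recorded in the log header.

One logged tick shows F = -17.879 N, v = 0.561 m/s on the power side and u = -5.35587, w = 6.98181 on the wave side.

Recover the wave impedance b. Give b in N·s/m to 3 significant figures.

u + w = 1.62594;  u + w = √(2b)·v, so √(2b) = 1.62594/0.561 = 2.89829.
b = (√(2b))²/2 = 8.40008/2 = 4.20004.
(Check via u − w = 2F/√(2b): u − w = -12.33768, 2F/√(2b) = -12.33763.)

b = 4.2 N·s/m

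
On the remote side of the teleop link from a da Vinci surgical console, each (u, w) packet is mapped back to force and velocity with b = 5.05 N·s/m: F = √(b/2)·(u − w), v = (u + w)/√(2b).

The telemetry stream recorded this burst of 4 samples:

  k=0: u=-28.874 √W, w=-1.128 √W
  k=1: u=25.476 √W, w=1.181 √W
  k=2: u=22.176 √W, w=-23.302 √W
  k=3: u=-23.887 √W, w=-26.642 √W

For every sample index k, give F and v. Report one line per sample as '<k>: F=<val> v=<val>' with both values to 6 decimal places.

k=0: u−w=-27.746000, u+w=-30.002000; √(b/2)=1.589025, √(2b)=3.178050; F=1.589025×(-27.746)=-44.089084, v=-30.002000/3.178050=-9.440381
k=1: u−w=24.295000, u+w=26.657000; √(b/2)=1.589025, √(2b)=3.178050; F=1.589025×24.295=38.605359, v=26.657000/3.178050=8.387849
k=2: u−w=45.478000, u+w=-1.126000; √(b/2)=1.589025, √(2b)=3.178050; F=1.589025×45.478=72.265673, v=-1.126000/3.178050=-0.354305
k=3: u−w=2.755000, u+w=-50.529000; √(b/2)=1.589025, √(2b)=3.178050; F=1.589025×2.755=4.377763, v=-50.529000/3.178050=-15.899374

0: F=-44.089084 v=-9.440381
1: F=38.605359 v=8.387849
2: F=72.265673 v=-0.354305
3: F=4.377763 v=-15.899374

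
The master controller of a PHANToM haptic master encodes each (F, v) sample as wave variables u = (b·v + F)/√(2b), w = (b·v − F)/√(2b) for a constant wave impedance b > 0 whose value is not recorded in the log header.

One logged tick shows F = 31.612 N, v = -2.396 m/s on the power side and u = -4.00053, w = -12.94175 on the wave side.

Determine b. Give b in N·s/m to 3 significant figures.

b = 25 N·s/m

u + w = -16.9423;  u + w = √(2b)·v, so √(2b) = -16.9423/(-2.396) = 7.0711.
b = (√(2b))²/2 = 50.0000/2 = 25.0000.
(Check via u − w = 2F/√(2b): u − w = 8.9412, 2F/√(2b) = 8.9412.)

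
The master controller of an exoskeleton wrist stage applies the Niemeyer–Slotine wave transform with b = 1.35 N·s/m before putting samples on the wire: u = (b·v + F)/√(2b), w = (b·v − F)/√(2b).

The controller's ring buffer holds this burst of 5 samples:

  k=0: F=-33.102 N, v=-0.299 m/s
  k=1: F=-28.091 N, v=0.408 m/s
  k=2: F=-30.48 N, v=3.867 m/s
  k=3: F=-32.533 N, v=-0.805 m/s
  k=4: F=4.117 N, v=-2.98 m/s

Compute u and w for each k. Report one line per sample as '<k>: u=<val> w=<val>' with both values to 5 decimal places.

k=0: b·v=1.35×(-0.299)=-0.40365; √(2b)=1.64317; u=(-0.40365+(-33.102))/1.64317=-20.39089, w=(-0.40365−(-33.102))/1.64317=19.89958
k=1: b·v=1.35×0.408=0.55080; √(2b)=1.64317; u=(0.55080+(-28.091))/1.64317=-16.76043, w=(0.55080−(-28.091))/1.64317=17.43084
k=2: b·v=1.35×3.867=5.22045; √(2b)=1.64317; u=(5.22045+(-30.48))/1.64317=-15.37247, w=(5.22045−(-30.48))/1.64317=21.72660
k=3: b·v=1.35×(-0.805)=-1.08675; √(2b)=1.64317; u=(-1.08675+(-32.533))/1.64317=-20.46033, w=(-1.08675−(-32.533))/1.64317=19.13758
k=4: b·v=1.35×(-2.98)=-4.02300; √(2b)=1.64317; u=(-4.02300+4.117)/1.64317=0.05721, w=(-4.02300−4.117)/1.64317=-4.95385

0: u=-20.39089 w=19.89958
1: u=-16.76043 w=17.43084
2: u=-15.37247 w=21.72660
3: u=-20.46033 w=19.13758
4: u=0.05721 w=-4.95385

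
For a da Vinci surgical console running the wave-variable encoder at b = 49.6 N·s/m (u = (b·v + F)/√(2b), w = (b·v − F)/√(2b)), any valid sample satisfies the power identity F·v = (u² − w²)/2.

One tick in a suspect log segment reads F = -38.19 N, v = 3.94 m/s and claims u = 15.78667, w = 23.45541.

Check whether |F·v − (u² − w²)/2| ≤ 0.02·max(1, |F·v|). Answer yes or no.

F·v = (-38.19)×3.94 = -150.4686 W.
(u² − w²)/2 = (249.2189 − 550.1563)/2 = -150.4687 W.
|Δ| = 0.0001;  2% of max(1, |F·v|) = 3.0094.

yes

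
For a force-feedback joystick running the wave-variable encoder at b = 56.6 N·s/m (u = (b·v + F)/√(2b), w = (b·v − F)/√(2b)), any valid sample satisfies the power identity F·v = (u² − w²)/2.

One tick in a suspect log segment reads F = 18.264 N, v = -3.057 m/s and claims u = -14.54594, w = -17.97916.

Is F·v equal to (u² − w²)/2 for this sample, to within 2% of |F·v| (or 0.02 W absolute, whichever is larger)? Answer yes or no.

F·v = 18.264×(-3.057) = -55.83305 W.
(u² − w²)/2 = (211.58437 − 323.25019)/2 = -55.83291 W.
|Δ| = 0.00014;  2% of max(1, |F·v|) = 1.11666.

yes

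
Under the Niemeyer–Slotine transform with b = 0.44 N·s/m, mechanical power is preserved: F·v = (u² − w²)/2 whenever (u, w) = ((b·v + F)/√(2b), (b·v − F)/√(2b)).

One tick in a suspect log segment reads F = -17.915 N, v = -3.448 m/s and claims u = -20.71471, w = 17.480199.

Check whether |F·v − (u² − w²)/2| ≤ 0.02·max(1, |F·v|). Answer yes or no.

yes

F·v = (-17.915)×(-3.448) = 61.770920 W.
(u² − w²)/2 = (429.099210 − 305.557357)/2 = 61.770927 W.
|Δ| = 0.000007;  2% of max(1, |F·v|) = 1.235418.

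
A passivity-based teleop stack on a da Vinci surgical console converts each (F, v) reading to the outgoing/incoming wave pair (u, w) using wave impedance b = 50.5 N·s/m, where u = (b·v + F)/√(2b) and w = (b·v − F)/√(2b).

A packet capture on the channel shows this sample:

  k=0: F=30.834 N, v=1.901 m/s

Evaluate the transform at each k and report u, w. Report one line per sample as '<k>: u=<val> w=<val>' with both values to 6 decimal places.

k=0: b·v=50.5×1.901=96.000500; √(2b)=10.049876; u=(96.000500+30.834)/10.049876=12.620504, w=(96.000500−30.834)/10.049876=6.484309

0: u=12.620504 w=6.484309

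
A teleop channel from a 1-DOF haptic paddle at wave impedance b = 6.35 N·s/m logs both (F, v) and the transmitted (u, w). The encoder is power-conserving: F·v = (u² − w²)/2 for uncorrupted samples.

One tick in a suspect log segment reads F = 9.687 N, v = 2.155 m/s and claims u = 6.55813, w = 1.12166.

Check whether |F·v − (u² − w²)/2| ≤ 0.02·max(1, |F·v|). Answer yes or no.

F·v = 9.687×2.155 = 20.8755 W.
(u² − w²)/2 = (43.0091 − 1.2581)/2 = 20.8755 W.
|Δ| = 0.0000;  2% of max(1, |F·v|) = 0.4175.

yes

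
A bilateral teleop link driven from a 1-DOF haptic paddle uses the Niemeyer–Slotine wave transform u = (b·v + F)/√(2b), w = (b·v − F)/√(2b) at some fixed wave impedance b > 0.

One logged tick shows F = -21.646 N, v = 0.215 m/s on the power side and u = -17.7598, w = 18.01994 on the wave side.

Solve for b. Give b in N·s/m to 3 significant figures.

u + w = 0.2601;  u + w = √(2b)·v, so √(2b) = 0.2601/0.215 = 1.2100.
b = (√(2b))²/2 = 1.4640/2 = 0.7320.
(Check via u − w = 2F/√(2b): u − w = -35.7797, 2F/√(2b) = -35.7799.)

b = 0.732 N·s/m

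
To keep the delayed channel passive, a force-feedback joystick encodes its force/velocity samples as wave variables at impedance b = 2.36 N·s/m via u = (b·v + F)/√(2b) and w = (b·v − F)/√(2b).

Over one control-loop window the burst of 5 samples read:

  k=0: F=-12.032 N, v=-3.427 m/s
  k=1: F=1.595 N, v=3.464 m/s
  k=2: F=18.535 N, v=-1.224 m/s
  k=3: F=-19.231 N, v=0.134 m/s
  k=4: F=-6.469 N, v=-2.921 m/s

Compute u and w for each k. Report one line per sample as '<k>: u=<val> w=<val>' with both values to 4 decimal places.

0: u=-9.2609 w=1.8155
1: u=4.4970 w=3.0287
2: u=7.2018 w=-9.8610
3: u=-8.7062 w=8.9973
4: u=-6.1506 w=-0.1954

k=0: b·v=2.36×(-3.427)=-8.0877; √(2b)=2.1726; u=(-8.0877+(-12.032))/2.1726=-9.2609, w=(-8.0877−(-12.032))/2.1726=1.8155
k=1: b·v=2.36×3.464=8.1750; √(2b)=2.1726; u=(8.1750+1.595)/2.1726=4.4970, w=(8.1750−1.595)/2.1726=3.0287
k=2: b·v=2.36×(-1.224)=-2.8886; √(2b)=2.1726; u=(-2.8886+18.535)/2.1726=7.2018, w=(-2.8886−18.535)/2.1726=-9.8610
k=3: b·v=2.36×0.134=0.3162; √(2b)=2.1726; u=(0.3162+(-19.231))/2.1726=-8.7062, w=(0.3162−(-19.231))/2.1726=8.9973
k=4: b·v=2.36×(-2.921)=-6.8936; √(2b)=2.1726; u=(-6.8936+(-6.469))/2.1726=-6.1506, w=(-6.8936−(-6.469))/2.1726=-0.1954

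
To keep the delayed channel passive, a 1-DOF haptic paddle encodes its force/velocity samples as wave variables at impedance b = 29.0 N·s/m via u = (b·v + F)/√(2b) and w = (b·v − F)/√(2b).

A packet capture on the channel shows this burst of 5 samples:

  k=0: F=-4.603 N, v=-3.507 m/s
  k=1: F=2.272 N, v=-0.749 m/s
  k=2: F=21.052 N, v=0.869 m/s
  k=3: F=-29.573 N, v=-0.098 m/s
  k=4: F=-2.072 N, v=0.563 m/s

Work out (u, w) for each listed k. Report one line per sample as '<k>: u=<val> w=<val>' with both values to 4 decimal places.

0: u=-13.9587 w=-12.7499
1: u=-2.5538 w=-3.1504
2: u=6.0733 w=0.5448
3: u=-4.2563 w=3.5100
4: u=1.8718 w=2.4159

k=0: b·v=29.0×(-3.507)=-101.7030; √(2b)=7.6158; u=(-101.7030+(-4.603))/7.6158=-13.9587, w=(-101.7030−(-4.603))/7.6158=-12.7499
k=1: b·v=29.0×(-0.749)=-21.7210; √(2b)=7.6158; u=(-21.7210+2.272)/7.6158=-2.5538, w=(-21.7210−2.272)/7.6158=-3.1504
k=2: b·v=29.0×0.869=25.2010; √(2b)=7.6158; u=(25.2010+21.052)/7.6158=6.0733, w=(25.2010−21.052)/7.6158=0.5448
k=3: b·v=29.0×(-0.098)=-2.8420; √(2b)=7.6158; u=(-2.8420+(-29.573))/7.6158=-4.2563, w=(-2.8420−(-29.573))/7.6158=3.5100
k=4: b·v=29.0×0.563=16.3270; √(2b)=7.6158; u=(16.3270+(-2.072))/7.6158=1.8718, w=(16.3270−(-2.072))/7.6158=2.4159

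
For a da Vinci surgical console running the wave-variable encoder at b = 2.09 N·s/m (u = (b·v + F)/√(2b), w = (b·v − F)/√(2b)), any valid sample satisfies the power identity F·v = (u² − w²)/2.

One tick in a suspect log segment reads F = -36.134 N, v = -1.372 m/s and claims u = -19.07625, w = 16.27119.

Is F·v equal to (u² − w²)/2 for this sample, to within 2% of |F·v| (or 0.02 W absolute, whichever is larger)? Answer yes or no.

F·v = (-36.134)×(-1.372) = 49.57585 W.
(u² − w²)/2 = (363.90331 − 264.75162)/2 = 49.57585 W.
|Δ| = 0.00000;  2% of max(1, |F·v|) = 0.99152.

yes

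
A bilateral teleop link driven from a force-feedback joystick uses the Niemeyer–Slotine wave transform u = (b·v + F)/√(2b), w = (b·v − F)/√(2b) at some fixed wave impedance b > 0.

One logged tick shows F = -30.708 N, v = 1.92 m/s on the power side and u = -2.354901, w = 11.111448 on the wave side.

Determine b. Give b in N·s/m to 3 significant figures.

b = 10.4 N·s/m

u + w = 8.756547;  u + w = √(2b)·v, so √(2b) = 8.756547/1.92 = 4.560702.
b = (√(2b))²/2 = 20.799999/2 = 10.399999.
(Check via u − w = 2F/√(2b): u − w = -13.466349, 2F/√(2b) = -13.466349.)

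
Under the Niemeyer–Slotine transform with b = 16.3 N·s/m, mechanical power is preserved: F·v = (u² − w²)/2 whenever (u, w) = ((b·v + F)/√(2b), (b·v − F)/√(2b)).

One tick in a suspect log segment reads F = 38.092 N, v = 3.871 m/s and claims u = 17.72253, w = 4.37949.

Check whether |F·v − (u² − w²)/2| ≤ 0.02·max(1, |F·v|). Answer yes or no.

yes

F·v = 38.092×3.871 = 147.45413 W.
(u² − w²)/2 = (314.08807 − 19.17993)/2 = 147.45407 W.
|Δ| = 0.00006;  2% of max(1, |F·v|) = 2.94908.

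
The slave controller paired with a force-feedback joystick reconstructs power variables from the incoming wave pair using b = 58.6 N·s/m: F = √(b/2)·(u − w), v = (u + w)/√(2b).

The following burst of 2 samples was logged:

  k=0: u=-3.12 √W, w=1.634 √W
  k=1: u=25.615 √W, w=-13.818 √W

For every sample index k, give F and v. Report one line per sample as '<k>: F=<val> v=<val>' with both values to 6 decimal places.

0: F=-25.733152 v=-0.137263
1: F=213.448756 v=1.089702

k=0: u−w=-4.754000, u+w=-1.486000; √(b/2)=5.412947, √(2b)=10.825895; F=5.412947×(-4.754)=-25.733152, v=-1.486000/10.825895=-0.137263
k=1: u−w=39.433000, u+w=11.797000; √(b/2)=5.412947, √(2b)=10.825895; F=5.412947×39.433=213.448756, v=11.797000/10.825895=1.089702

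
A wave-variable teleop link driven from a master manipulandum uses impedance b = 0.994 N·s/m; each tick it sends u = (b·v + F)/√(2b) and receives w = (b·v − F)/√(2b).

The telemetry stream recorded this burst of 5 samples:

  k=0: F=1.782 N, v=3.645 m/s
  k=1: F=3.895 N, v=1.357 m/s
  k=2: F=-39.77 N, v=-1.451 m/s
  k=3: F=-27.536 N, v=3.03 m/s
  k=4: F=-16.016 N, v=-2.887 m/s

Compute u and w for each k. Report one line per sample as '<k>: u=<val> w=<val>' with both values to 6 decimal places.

k=0: b·v=0.994×3.645=3.623130; √(2b)=1.409965; u=(3.623130+1.782)/1.409965=3.833522, w=(3.623130−1.782)/1.409965=1.305799
k=1: b·v=0.994×1.357=1.348858; √(2b)=1.409965; u=(1.348858+3.895)/1.409965=3.719142, w=(1.348858−3.895)/1.409965=-1.805820
k=2: b·v=0.994×(-1.451)=-1.442294; √(2b)=1.409965; u=(-1.442294+(-39.77))/1.409965=-29.229312, w=(-1.442294−(-39.77))/1.409965=27.183454
k=3: b·v=0.994×3.03=3.011820; √(2b)=1.409965; u=(3.011820+(-27.536))/1.409965=-17.393473, w=(3.011820−(-27.536))/1.409965=21.665665
k=4: b·v=0.994×(-2.887)=-2.869678; √(2b)=1.409965; u=(-2.869678+(-16.016))/1.409965=-13.394435, w=(-2.869678−(-16.016))/1.409965=9.323867

0: u=3.833522 w=1.305799
1: u=3.719142 w=-1.805820
2: u=-29.229312 w=27.183454
3: u=-17.393473 w=21.665665
4: u=-13.394435 w=9.323867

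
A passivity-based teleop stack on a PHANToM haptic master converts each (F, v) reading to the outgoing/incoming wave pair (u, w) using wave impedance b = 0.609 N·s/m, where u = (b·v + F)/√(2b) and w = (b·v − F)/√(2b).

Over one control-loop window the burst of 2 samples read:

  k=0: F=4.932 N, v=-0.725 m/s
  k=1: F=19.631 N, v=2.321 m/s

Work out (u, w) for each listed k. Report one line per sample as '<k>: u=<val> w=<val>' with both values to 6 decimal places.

k=0: b·v=0.609×(-0.725)=-0.441525; √(2b)=1.103630; u=(-0.441525+4.932)/1.103630=4.068822, w=(-0.441525−4.932)/1.103630=-4.868954
k=1: b·v=0.609×2.321=1.413489; √(2b)=1.103630; u=(1.413489+19.631)/1.103630=19.068421, w=(1.413489−19.631)/1.103630=-16.506895

0: u=4.068822 w=-4.868954
1: u=19.068421 w=-16.506895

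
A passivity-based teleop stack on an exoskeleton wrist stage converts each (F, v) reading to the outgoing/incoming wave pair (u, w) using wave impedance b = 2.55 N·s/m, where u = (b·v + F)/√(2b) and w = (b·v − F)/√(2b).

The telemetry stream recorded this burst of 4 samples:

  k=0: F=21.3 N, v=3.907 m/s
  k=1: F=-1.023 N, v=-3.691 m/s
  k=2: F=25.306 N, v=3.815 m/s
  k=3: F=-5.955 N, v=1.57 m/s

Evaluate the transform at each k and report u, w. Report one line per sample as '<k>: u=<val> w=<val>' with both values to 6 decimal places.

k=0: b·v=2.55×3.907=9.962850; √(2b)=2.258318; u=(9.962850+21.3)/2.258318=13.843423, w=(9.962850−21.3)/2.258318=-5.020174
k=1: b·v=2.55×(-3.691)=-9.412050; √(2b)=2.258318; u=(-9.412050+(-1.023))/2.258318=-4.620718, w=(-9.412050−(-1.023))/2.258318=-3.714734
k=2: b·v=2.55×3.815=9.728250; √(2b)=2.258318; u=(9.728250+25.306)/2.258318=15.513427, w=(9.728250−25.306)/2.258318=-6.897944
k=3: b·v=2.55×1.57=4.003500; √(2b)=2.258318; u=(4.003500+(-5.955))/2.258318=-0.864139, w=(4.003500−(-5.955))/2.258318=4.409698

0: u=13.843423 w=-5.020174
1: u=-4.620718 w=-3.714734
2: u=15.513427 w=-6.897944
3: u=-0.864139 w=4.409698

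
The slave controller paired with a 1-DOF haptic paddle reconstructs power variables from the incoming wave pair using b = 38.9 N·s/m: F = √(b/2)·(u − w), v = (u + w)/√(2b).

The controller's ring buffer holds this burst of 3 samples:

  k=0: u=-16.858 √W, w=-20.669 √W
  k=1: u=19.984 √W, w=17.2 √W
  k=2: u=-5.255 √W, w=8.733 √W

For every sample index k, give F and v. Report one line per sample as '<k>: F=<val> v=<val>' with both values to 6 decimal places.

0: F=16.807331 v=-4.254554
1: F=12.278040 v=4.215667
2: F=-61.690093 v=0.394312

k=0: u−w=3.811000, u+w=-37.527000; √(b/2)=4.410215, √(2b)=8.820431; F=4.410215×3.811=16.807331, v=-37.527000/8.820431=-4.254554
k=1: u−w=2.784000, u+w=37.184000; √(b/2)=4.410215, √(2b)=8.820431; F=4.410215×2.784=12.278040, v=37.184000/8.820431=4.215667
k=2: u−w=-13.988000, u+w=3.478000; √(b/2)=4.410215, √(2b)=8.820431; F=4.410215×(-13.988)=-61.690093, v=3.478000/8.820431=0.394312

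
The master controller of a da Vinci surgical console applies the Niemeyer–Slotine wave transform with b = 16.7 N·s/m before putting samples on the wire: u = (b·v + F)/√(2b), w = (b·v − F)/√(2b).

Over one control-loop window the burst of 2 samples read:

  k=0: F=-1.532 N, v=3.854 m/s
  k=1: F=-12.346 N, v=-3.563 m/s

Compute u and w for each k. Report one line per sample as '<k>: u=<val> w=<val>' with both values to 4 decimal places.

k=0: b·v=16.7×3.854=64.3618; √(2b)=5.7793; u=(64.3618+(-1.532))/5.7793=10.8716, w=(64.3618−(-1.532))/5.7793=11.4017
k=1: b·v=16.7×(-3.563)=-59.5021; √(2b)=5.7793; u=(-59.5021+(-12.346))/5.7793=-12.4320, w=(-59.5021−(-12.346))/5.7793=-8.1595

0: u=10.8716 w=11.4017
1: u=-12.4320 w=-8.1595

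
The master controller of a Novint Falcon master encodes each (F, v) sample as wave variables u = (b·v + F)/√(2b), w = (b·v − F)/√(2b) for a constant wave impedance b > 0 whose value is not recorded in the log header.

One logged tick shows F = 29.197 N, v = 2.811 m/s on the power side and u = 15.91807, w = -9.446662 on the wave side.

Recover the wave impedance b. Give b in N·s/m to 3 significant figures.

u + w = 6.471408;  u + w = √(2b)·v, so √(2b) = 6.471408/2.811 = 2.302173.
b = (√(2b))²/2 = 5.300000/2 = 2.650000.
(Check via u − w = 2F/√(2b): u − w = 25.364732, 2F/√(2b) = 25.364733.)

b = 2.65 N·s/m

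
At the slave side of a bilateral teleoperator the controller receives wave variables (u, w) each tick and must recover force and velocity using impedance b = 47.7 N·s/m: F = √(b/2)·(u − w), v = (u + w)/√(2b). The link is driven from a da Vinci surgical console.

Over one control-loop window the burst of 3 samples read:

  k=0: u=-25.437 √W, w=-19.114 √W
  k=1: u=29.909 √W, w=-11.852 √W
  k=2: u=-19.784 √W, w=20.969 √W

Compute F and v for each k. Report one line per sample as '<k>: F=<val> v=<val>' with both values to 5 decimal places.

0: F=-30.87929 v=-4.56124
1: F=203.94595 v=1.84872
2: F=-199.02323 v=0.12132

k=0: u−w=-6.32300, u+w=-44.55100; √(b/2)=4.88365, √(2b)=9.76729; F=4.88365×(-6.323)=-30.87929, v=-44.55100/9.76729=-4.56124
k=1: u−w=41.76100, u+w=18.05700; √(b/2)=4.88365, √(2b)=9.76729; F=4.88365×41.761=203.94595, v=18.05700/9.76729=1.84872
k=2: u−w=-40.75300, u+w=1.18500; √(b/2)=4.88365, √(2b)=9.76729; F=4.88365×(-40.753)=-199.02323, v=1.18500/9.76729=0.12132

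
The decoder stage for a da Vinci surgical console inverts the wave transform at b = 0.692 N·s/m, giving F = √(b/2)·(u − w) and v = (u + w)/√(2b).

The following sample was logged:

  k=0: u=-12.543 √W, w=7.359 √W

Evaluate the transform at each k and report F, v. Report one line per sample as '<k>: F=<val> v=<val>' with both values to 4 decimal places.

k=0: u−w=-19.9020, u+w=-5.1840; √(b/2)=0.5882, √(2b)=1.1764; F=0.5882×(-19.902)=-11.7067, v=-5.1840/1.1764=-4.4065

0: F=-11.7067 v=-4.4065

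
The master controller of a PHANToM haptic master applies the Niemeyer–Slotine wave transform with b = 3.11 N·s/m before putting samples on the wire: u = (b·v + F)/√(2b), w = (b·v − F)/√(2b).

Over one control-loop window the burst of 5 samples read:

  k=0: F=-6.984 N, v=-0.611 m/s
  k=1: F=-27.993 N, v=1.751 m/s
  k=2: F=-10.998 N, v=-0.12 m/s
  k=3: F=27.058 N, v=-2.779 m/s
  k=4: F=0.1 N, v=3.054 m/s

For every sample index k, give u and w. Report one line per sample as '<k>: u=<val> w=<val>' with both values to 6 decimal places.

k=0: b·v=3.11×(-0.611)=-1.900210; √(2b)=2.493993; u=(-1.900210+(-6.984))/2.493993=-3.562244, w=(-1.900210−(-6.984))/2.493993=2.038414
k=1: b·v=3.11×1.751=5.445610; √(2b)=2.493993; u=(5.445610+(-27.993))/2.493993=-9.040680, w=(5.445610−(-27.993))/2.493993=13.407661
k=2: b·v=3.11×(-0.12)=-0.373200; √(2b)=2.493993; u=(-0.373200+(-10.998))/2.493993=-4.559436, w=(-0.373200−(-10.998))/2.493993=4.260157
k=3: b·v=3.11×(-2.779)=-8.642690; √(2b)=2.493993; u=(-8.642690+27.058)/2.493993=7.383867, w=(-8.642690−27.058)/2.493993=-14.314673
k=4: b·v=3.11×3.054=9.497940; √(2b)=2.493993; u=(9.497940+0.1)/2.493993=3.848423, w=(9.497940−0.1)/2.493993=3.768231

0: u=-3.562244 w=2.038414
1: u=-9.040680 w=13.407661
2: u=-4.559436 w=4.260157
3: u=7.383867 w=-14.314673
4: u=3.848423 w=3.768231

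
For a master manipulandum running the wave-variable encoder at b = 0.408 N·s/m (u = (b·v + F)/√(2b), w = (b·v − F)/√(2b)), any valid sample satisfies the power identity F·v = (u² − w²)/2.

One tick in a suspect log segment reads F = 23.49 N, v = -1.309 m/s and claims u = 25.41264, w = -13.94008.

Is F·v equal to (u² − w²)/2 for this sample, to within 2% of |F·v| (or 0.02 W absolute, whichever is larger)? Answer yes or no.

no

F·v = 23.49×(-1.309) = -30.74841 W.
(u² − w²)/2 = (645.80227 − 194.32583)/2 = 225.73822 W.
|Δ| = 256.48663;  2% of max(1, |F·v|) = 0.61497.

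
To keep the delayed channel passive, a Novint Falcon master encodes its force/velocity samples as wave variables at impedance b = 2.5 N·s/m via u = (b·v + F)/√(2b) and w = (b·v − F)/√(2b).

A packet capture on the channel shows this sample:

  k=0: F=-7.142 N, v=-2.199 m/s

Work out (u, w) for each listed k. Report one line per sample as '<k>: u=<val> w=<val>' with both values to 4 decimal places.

k=0: b·v=2.5×(-2.199)=-5.4975; √(2b)=2.2361; u=(-5.4975+(-7.142))/2.2361=-5.6526, w=(-5.4975−(-7.142))/2.2361=0.7354

0: u=-5.6526 w=0.7354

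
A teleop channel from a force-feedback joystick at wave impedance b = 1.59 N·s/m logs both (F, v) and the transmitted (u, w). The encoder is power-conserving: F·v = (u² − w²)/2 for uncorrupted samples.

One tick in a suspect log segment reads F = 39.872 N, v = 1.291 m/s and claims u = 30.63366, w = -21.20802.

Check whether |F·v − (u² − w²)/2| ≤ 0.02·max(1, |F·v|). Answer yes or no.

F·v = 39.872×1.291 = 51.47475 W.
(u² − w²)/2 = (938.42112 − 449.78011)/2 = 244.32051 W.
|Δ| = 192.84575;  2% of max(1, |F·v|) = 1.02950.

no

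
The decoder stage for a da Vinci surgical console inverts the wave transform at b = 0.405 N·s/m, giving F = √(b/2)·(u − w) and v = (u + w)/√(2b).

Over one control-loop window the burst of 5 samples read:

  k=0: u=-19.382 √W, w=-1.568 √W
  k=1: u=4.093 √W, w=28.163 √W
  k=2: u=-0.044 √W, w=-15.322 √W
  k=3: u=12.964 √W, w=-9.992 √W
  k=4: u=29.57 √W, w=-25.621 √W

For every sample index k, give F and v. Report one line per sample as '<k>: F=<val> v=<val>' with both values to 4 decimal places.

0: F=-8.0163 v=-23.2778
1: F=-10.8315 v=35.8400
2: F=6.8751 v=-17.0733
3: F=10.3302 v=3.3022
4: F=24.8360 v=4.3878

k=0: u−w=-17.8140, u+w=-20.9500; √(b/2)=0.4500, √(2b)=0.9000; F=0.4500×(-17.814)=-8.0163, v=-20.9500/0.9000=-23.2778
k=1: u−w=-24.0700, u+w=32.2560; √(b/2)=0.4500, √(2b)=0.9000; F=0.4500×(-24.07)=-10.8315, v=32.2560/0.9000=35.8400
k=2: u−w=15.2780, u+w=-15.3660; √(b/2)=0.4500, √(2b)=0.9000; F=0.4500×15.278=6.8751, v=-15.3660/0.9000=-17.0733
k=3: u−w=22.9560, u+w=2.9720; √(b/2)=0.4500, √(2b)=0.9000; F=0.4500×22.956=10.3302, v=2.9720/0.9000=3.3022
k=4: u−w=55.1910, u+w=3.9490; √(b/2)=0.4500, √(2b)=0.9000; F=0.4500×55.191=24.8360, v=3.9490/0.9000=4.3878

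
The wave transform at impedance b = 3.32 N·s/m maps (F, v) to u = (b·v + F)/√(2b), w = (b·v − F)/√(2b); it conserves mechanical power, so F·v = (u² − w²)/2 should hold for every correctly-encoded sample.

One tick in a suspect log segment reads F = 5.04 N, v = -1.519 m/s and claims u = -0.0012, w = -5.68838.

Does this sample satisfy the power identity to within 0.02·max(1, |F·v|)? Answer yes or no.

F·v = 5.04×(-1.519) = -7.6558 W.
(u² − w²)/2 = (0.0000 − 32.3577)/2 = -16.1788 W.
|Δ| = 8.5231;  2% of max(1, |F·v|) = 0.1531.

no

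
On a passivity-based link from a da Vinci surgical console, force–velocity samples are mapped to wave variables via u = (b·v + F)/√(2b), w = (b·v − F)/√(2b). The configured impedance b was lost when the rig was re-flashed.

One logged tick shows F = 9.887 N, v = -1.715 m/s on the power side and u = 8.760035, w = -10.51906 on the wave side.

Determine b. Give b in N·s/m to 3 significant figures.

u + w = -1.759025;  u + w = √(2b)·v, so √(2b) = -1.759025/(-1.715) = 1.025671.
b = (√(2b))²/2 = 1.052000/2 = 0.526000.
(Check via u − w = 2F/√(2b): u − w = 19.279095, 2F/√(2b) = 19.279095.)

b = 0.526 N·s/m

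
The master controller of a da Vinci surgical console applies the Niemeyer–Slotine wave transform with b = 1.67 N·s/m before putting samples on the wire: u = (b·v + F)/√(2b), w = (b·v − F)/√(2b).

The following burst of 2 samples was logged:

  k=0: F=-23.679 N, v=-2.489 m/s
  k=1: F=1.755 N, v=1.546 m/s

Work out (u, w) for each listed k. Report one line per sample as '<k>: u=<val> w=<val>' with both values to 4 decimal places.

0: u=-15.2310 w=10.6822
1: u=2.3730 w=0.4524

k=0: b·v=1.67×(-2.489)=-4.1566; √(2b)=1.8276; u=(-4.1566+(-23.679))/1.8276=-15.2310, w=(-4.1566−(-23.679))/1.8276=10.6822
k=1: b·v=1.67×1.546=2.5818; √(2b)=1.8276; u=(2.5818+1.755)/1.8276=2.3730, w=(2.5818−1.755)/1.8276=0.4524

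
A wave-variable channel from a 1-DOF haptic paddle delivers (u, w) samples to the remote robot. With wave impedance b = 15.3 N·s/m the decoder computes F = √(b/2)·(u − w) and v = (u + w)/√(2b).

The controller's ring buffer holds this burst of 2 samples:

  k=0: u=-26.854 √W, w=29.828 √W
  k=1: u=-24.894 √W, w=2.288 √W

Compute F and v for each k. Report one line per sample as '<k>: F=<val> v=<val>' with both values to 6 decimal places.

k=0: u−w=-56.682000, u+w=2.974000; √(b/2)=2.765863, √(2b)=5.531727; F=2.765863×(-56.682)=-156.774666, v=2.974000/5.531727=0.537626
k=1: u−w=-27.182000, u+w=-22.606000; √(b/2)=2.765863, √(2b)=5.531727; F=2.765863×(-27.182)=-75.181697, v=-22.606000/5.531727=-4.086608

0: F=-156.774666 v=0.537626
1: F=-75.181697 v=-4.086608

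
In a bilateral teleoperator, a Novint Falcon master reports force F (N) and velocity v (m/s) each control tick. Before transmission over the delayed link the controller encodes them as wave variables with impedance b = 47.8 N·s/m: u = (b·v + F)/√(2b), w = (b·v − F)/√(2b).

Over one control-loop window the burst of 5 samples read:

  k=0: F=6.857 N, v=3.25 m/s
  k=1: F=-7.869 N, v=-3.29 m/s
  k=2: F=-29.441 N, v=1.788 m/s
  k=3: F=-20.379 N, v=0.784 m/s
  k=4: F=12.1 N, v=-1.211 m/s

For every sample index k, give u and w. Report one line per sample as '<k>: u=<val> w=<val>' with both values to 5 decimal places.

0: u=16.58978 w=15.18718
1: u=-16.88883 w=-15.27922
2: u=5.73002 w=11.75220
3: u=1.74852 w=5.91706
4: u=-4.68276 w=-7.15782

k=0: b·v=47.8×3.25=155.35000; √(2b)=9.77753; u=(155.35000+6.857)/9.77753=16.58978, w=(155.35000−6.857)/9.77753=15.18718
k=1: b·v=47.8×(-3.29)=-157.26200; √(2b)=9.77753; u=(-157.26200+(-7.869))/9.77753=-16.88883, w=(-157.26200−(-7.869))/9.77753=-15.27922
k=2: b·v=47.8×1.788=85.46640; √(2b)=9.77753; u=(85.46640+(-29.441))/9.77753=5.73002, w=(85.46640−(-29.441))/9.77753=11.75220
k=3: b·v=47.8×0.784=37.47520; √(2b)=9.77753; u=(37.47520+(-20.379))/9.77753=1.74852, w=(37.47520−(-20.379))/9.77753=5.91706
k=4: b·v=47.8×(-1.211)=-57.88580; √(2b)=9.77753; u=(-57.88580+12.1)/9.77753=-4.68276, w=(-57.88580−12.1)/9.77753=-7.15782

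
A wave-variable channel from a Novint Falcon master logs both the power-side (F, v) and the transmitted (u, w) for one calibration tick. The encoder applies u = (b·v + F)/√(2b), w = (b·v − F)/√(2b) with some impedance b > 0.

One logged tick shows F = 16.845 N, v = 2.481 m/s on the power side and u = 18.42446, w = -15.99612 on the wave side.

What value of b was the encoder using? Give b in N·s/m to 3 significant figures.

u + w = 2.42834;  u + w = √(2b)·v, so √(2b) = 2.42834/2.481 = 0.97877.
b = (√(2b))²/2 = 0.95800/2 = 0.47900.
(Check via u − w = 2F/√(2b): u − w = 34.42058, 2F/√(2b) = 34.42059.)

b = 0.479 N·s/m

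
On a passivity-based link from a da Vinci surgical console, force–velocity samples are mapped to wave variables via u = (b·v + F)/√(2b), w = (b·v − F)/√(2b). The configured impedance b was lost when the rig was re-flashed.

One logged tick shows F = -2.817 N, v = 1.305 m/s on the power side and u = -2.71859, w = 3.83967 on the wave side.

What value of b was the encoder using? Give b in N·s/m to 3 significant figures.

u + w = 1.12108;  u + w = √(2b)·v, so √(2b) = 1.12108/1.305 = 0.85907.
b = (√(2b))²/2 = 0.73799/2 = 0.36900.
(Check via u − w = 2F/√(2b): u − w = -6.55826, 2F/√(2b) = -6.55829.)

b = 0.369 N·s/m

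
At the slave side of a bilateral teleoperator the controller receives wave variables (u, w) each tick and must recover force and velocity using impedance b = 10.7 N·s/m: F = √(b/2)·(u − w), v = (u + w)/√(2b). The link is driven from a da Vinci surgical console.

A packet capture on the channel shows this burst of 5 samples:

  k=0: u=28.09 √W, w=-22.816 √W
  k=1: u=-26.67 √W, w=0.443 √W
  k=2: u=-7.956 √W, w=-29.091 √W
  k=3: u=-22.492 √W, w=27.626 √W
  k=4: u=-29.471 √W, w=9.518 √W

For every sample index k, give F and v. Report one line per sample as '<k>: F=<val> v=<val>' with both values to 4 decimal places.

0: F=117.7459 v=1.1401
1: F=-62.7126 v=-5.6695
2: F=48.8854 v=-8.0084
3: F=-115.9233 v=1.1098
4: F=-90.1818 v=-4.3132

k=0: u−w=50.9060, u+w=5.2740; √(b/2)=2.3130, √(2b)=4.6260; F=2.3130×50.906=117.7459, v=5.2740/4.6260=1.1401
k=1: u−w=-27.1130, u+w=-26.2270; √(b/2)=2.3130, √(2b)=4.6260; F=2.3130×(-27.113)=-62.7126, v=-26.2270/4.6260=-5.6695
k=2: u−w=21.1350, u+w=-37.0470; √(b/2)=2.3130, √(2b)=4.6260; F=2.3130×21.135=48.8854, v=-37.0470/4.6260=-8.0084
k=3: u−w=-50.1180, u+w=5.1340; √(b/2)=2.3130, √(2b)=4.6260; F=2.3130×(-50.118)=-115.9233, v=5.1340/4.6260=1.1098
k=4: u−w=-38.9890, u+w=-19.9530; √(b/2)=2.3130, √(2b)=4.6260; F=2.3130×(-38.989)=-90.1818, v=-19.9530/4.6260=-4.3132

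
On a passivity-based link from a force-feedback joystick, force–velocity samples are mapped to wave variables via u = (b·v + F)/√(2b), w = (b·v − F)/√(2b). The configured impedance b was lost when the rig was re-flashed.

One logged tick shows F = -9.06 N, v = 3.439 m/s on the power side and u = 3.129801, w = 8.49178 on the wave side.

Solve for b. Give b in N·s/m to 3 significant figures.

b = 5.71 N·s/m

u + w = 11.621581;  u + w = √(2b)·v, so √(2b) = 11.621581/3.439 = 3.379349.
b = (√(2b))²/2 = 11.419999/2 = 5.710000.
(Check via u − w = 2F/√(2b): u − w = -5.361979, 2F/√(2b) = -5.361980.)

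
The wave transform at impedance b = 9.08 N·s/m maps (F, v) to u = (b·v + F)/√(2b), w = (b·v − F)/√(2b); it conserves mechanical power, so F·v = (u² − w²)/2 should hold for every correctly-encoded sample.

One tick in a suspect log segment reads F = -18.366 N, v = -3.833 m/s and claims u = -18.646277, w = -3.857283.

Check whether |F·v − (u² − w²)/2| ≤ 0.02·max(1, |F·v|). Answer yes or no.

F·v = (-18.366)×(-3.833) = 70.396878 W.
(u² − w²)/2 = (347.683646 − 14.878632)/2 = 166.402507 W.
|Δ| = 96.005629;  2% of max(1, |F·v|) = 1.407938.

no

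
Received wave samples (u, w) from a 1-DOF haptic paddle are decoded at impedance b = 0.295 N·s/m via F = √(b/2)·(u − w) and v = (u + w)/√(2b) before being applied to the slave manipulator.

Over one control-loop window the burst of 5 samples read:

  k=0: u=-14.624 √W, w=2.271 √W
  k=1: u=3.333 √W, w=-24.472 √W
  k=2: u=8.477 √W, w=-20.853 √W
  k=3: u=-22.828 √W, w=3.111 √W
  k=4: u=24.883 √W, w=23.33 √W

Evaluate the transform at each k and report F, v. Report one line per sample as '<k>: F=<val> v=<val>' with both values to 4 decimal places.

k=0: u−w=-16.8950, u+w=-12.3530; √(b/2)=0.3841, √(2b)=0.7681; F=0.3841×(-16.895)=-6.4886, v=-12.3530/0.7681=-16.0822
k=1: u−w=27.8050, u+w=-21.1390; √(b/2)=0.3841, √(2b)=0.7681; F=0.3841×27.805=10.6787, v=-21.1390/0.7681=-27.5206
k=2: u−w=29.3300, u+w=-12.3760; √(b/2)=0.3841, √(2b)=0.7681; F=0.3841×29.33=11.2644, v=-12.3760/0.7681=-16.1122
k=3: u−w=-25.9390, u+w=-19.7170; √(b/2)=0.3841, √(2b)=0.7681; F=0.3841×(-25.939)=-9.9621, v=-19.7170/0.7681=-25.6693
k=4: u−w=1.5530, u+w=48.2130; √(b/2)=0.3841, √(2b)=0.7681; F=0.3841×1.553=0.5964, v=48.2130/0.7681=62.7680

0: F=-6.4886 v=-16.0822
1: F=10.6787 v=-27.5206
2: F=11.2644 v=-16.1122
3: F=-9.9621 v=-25.6693
4: F=0.5964 v=62.7680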